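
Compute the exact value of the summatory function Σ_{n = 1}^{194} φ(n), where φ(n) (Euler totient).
Σ_{n ≤ 194} φ(n) = 11518

Compute φ(n) for each 1 ≤ n ≤ 194: φ(1) = 1, φ(2) = 1, φ(3) = 2, φ(4) = 2, φ(5) = 4, φ(6) = 2, φ(7) = 6, φ(8) = 4, φ(9) = 6, φ(10) = 4, φ(11) = 10, φ(12) = 4, φ(13) = 12, φ(14) = 6, φ(15) = 8, φ(16) = 8, φ(17) = 16, φ(18) = 6, φ(19) = 18, φ(20) = 8, φ(21) = 12, φ(22) = 10, φ(23) = 22, φ(24) = 8, φ(25) = 20, φ(26) = 12, φ(27) = 18, φ(28) = 12, φ(29) = 28, φ(30) = 8, φ(31) = 30, φ(32) = 16, φ(33) = 20, φ(34) = 16, φ(35) = 24, φ(36) = 12, φ(37) = 36, φ(38) = 18, φ(39) = 24, φ(40) = 16, φ(41) = 40, φ(42) = 12, φ(43) = 42, φ(44) = 20, φ(45) = 24, φ(46) = 22, φ(47) = 46, φ(48) = 16, φ(49) = 42, φ(50) = 20, φ(51) = 32, φ(52) = 24, φ(53) = 52, φ(54) = 18, φ(55) = 40, φ(56) = 24, φ(57) = 36, φ(58) = 28, φ(59) = 58, φ(60) = 16, φ(61) = 60, φ(62) = 30, φ(63) = 36, φ(64) = 32, φ(65) = 48, φ(66) = 20, φ(67) = 66, φ(68) = 32, φ(69) = 44, φ(70) = 24, φ(71) = 70, φ(72) = 24, φ(73) = 72, φ(74) = 36, φ(75) = 40, φ(76) = 36, φ(77) = 60, φ(78) = 24, φ(79) = 78, φ(80) = 32, φ(81) = 54, φ(82) = 40, φ(83) = 82, φ(84) = 24, φ(85) = 64, φ(86) = 42, φ(87) = 56, φ(88) = 40, φ(89) = 88, φ(90) = 24, φ(91) = 72, φ(92) = 44, φ(93) = 60, φ(94) = 46, φ(95) = 72, φ(96) = 32, φ(97) = 96, φ(98) = 42, φ(99) = 60, φ(100) = 40, φ(101) = 100, φ(102) = 32, φ(103) = 102, φ(104) = 48, φ(105) = 48, φ(106) = 52, φ(107) = 106, φ(108) = 36, φ(109) = 108, φ(110) = 40, φ(111) = 72, φ(112) = 48, φ(113) = 112, φ(114) = 36, φ(115) = 88, φ(116) = 56, φ(117) = 72, φ(118) = 58, φ(119) = 96, φ(120) = 32, φ(121) = 110, φ(122) = 60, φ(123) = 80, φ(124) = 60, φ(125) = 100, φ(126) = 36, φ(127) = 126, φ(128) = 64, φ(129) = 84, φ(130) = 48, φ(131) = 130, φ(132) = 40, φ(133) = 108, φ(134) = 66, φ(135) = 72, φ(136) = 64, φ(137) = 136, φ(138) = 44, φ(139) = 138, φ(140) = 48, φ(141) = 92, φ(142) = 70, φ(143) = 120, φ(144) = 48, φ(145) = 112, φ(146) = 72, φ(147) = 84, φ(148) = 72, φ(149) = 148, φ(150) = 40, φ(151) = 150, φ(152) = 72, φ(153) = 96, φ(154) = 60, φ(155) = 120, φ(156) = 48, φ(157) = 156, φ(158) = 78, φ(159) = 104, φ(160) = 64, φ(161) = 132, φ(162) = 54, φ(163) = 162, φ(164) = 80, φ(165) = 80, φ(166) = 82, φ(167) = 166, φ(168) = 48, φ(169) = 156, φ(170) = 64, φ(171) = 108, φ(172) = 84, φ(173) = 172, φ(174) = 56, φ(175) = 120, φ(176) = 80, φ(177) = 116, φ(178) = 88, φ(179) = 178, φ(180) = 48, φ(181) = 180, φ(182) = 72, φ(183) = 120, φ(184) = 88, φ(185) = 144, φ(186) = 60, φ(187) = 160, φ(188) = 92, φ(189) = 108, φ(190) = 72, φ(191) = 190, φ(192) = 64, φ(193) = 192, φ(194) = 96. Summing all 194 values: 11518. (Average order: Σ_{n ≤ x} φ(n) ~ (3/π²) x². For x = 194, (3/π²)·194² ≈ 11439.97.)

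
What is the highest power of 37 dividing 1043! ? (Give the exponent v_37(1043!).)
v_37(1043!) = 28

Legendre's formula: v_p(n!) = Σ_{k ≥ 1} ⌊n / p^k⌋. For p = 37, n = 1043, the terms are:
  ⌊1043/37^1⌋ = ⌊1043/37⌋ = 28
(the next term ⌊1043/37^2⌋ = 0, terminating the sum). Summing: v_37(1043!) = 28 = 28.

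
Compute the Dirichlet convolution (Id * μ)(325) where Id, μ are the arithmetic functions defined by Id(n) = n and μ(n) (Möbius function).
(Id * μ)(325) = 240

Divisors of 325: [1, 5, 13, 25, 65, 325]. For each d | 325:
  d = 1: Id(1) · μ(325/1) = 1 · 0 = 0
  d = 5: Id(5) · μ(325/5) = 5 · 1 = 5
  d = 13: Id(13) · μ(325/13) = 13 · 0 = 0
  d = 25: Id(25) · μ(325/25) = 25 · -1 = -25
  d = 65: Id(65) · μ(325/65) = 65 · -1 = -65
  d = 325: Id(325) · μ(325/325) = 325 · 1 = 325
Summing: (Id * μ)(325) = 0 + 5 + 0 + -25 + -65 + 325 = 240.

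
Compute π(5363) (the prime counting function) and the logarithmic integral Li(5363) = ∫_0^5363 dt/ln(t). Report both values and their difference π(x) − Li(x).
π(5363) = 708;  Li(5363) ≈ 726.72;  π(x) − Li(x) ≈ -18.72.

Direct count of primes ≤ 5363 gives π(5363) = 708. Numerical evaluation of the logarithmic integral gives Li(5363) ≈ 726.72. The difference π(x) − Li(x) ≈ -18.72 is typically negative for small/moderate x (Li(x) overestimates), though Littlewood's theorem shows this sign changes infinitely often.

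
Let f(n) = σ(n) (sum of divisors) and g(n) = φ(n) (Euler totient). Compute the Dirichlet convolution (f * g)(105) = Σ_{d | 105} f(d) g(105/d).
(σ * φ)(105) = 840

Divisors of 105: [1, 3, 5, 7, 15, 21, 35, 105]. For each d | 105:
  d = 1: σ(1) · φ(105/1) = 1 · 48 = 48
  d = 3: σ(3) · φ(105/3) = 4 · 24 = 96
  d = 5: σ(5) · φ(105/5) = 6 · 12 = 72
  d = 7: σ(7) · φ(105/7) = 8 · 8 = 64
  d = 15: σ(15) · φ(105/15) = 24 · 6 = 144
  d = 21: σ(21) · φ(105/21) = 32 · 4 = 128
  d = 35: σ(35) · φ(105/35) = 48 · 2 = 96
  d = 105: σ(105) · φ(105/105) = 192 · 1 = 192
Summing: (σ * φ)(105) = 48 + 96 + 72 + 64 + 144 + 128 + 96 + 192 = 840.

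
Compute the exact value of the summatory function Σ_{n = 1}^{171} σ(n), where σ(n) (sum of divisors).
Σ_{n ≤ 171} σ(n) = 24122

Compute σ(n) for each 1 ≤ n ≤ 171: σ(1) = 1, σ(2) = 3, σ(3) = 4, σ(4) = 7, σ(5) = 6, σ(6) = 12, σ(7) = 8, σ(8) = 15, σ(9) = 13, σ(10) = 18, σ(11) = 12, σ(12) = 28, σ(13) = 14, σ(14) = 24, σ(15) = 24, σ(16) = 31, σ(17) = 18, σ(18) = 39, σ(19) = 20, σ(20) = 42, σ(21) = 32, σ(22) = 36, σ(23) = 24, σ(24) = 60, σ(25) = 31, σ(26) = 42, σ(27) = 40, σ(28) = 56, σ(29) = 30, σ(30) = 72, σ(31) = 32, σ(32) = 63, σ(33) = 48, σ(34) = 54, σ(35) = 48, σ(36) = 91, σ(37) = 38, σ(38) = 60, σ(39) = 56, σ(40) = 90, σ(41) = 42, σ(42) = 96, σ(43) = 44, σ(44) = 84, σ(45) = 78, σ(46) = 72, σ(47) = 48, σ(48) = 124, σ(49) = 57, σ(50) = 93, σ(51) = 72, σ(52) = 98, σ(53) = 54, σ(54) = 120, σ(55) = 72, σ(56) = 120, σ(57) = 80, σ(58) = 90, σ(59) = 60, σ(60) = 168, σ(61) = 62, σ(62) = 96, σ(63) = 104, σ(64) = 127, σ(65) = 84, σ(66) = 144, σ(67) = 68, σ(68) = 126, σ(69) = 96, σ(70) = 144, σ(71) = 72, σ(72) = 195, σ(73) = 74, σ(74) = 114, σ(75) = 124, σ(76) = 140, σ(77) = 96, σ(78) = 168, σ(79) = 80, σ(80) = 186, σ(81) = 121, σ(82) = 126, σ(83) = 84, σ(84) = 224, σ(85) = 108, σ(86) = 132, σ(87) = 120, σ(88) = 180, σ(89) = 90, σ(90) = 234, σ(91) = 112, σ(92) = 168, σ(93) = 128, σ(94) = 144, σ(95) = 120, σ(96) = 252, σ(97) = 98, σ(98) = 171, σ(99) = 156, σ(100) = 217, σ(101) = 102, σ(102) = 216, σ(103) = 104, σ(104) = 210, σ(105) = 192, σ(106) = 162, σ(107) = 108, σ(108) = 280, σ(109) = 110, σ(110) = 216, σ(111) = 152, σ(112) = 248, σ(113) = 114, σ(114) = 240, σ(115) = 144, σ(116) = 210, σ(117) = 182, σ(118) = 180, σ(119) = 144, σ(120) = 360, σ(121) = 133, σ(122) = 186, σ(123) = 168, σ(124) = 224, σ(125) = 156, σ(126) = 312, σ(127) = 128, σ(128) = 255, σ(129) = 176, σ(130) = 252, σ(131) = 132, σ(132) = 336, σ(133) = 160, σ(134) = 204, σ(135) = 240, σ(136) = 270, σ(137) = 138, σ(138) = 288, σ(139) = 140, σ(140) = 336, σ(141) = 192, σ(142) = 216, σ(143) = 168, σ(144) = 403, σ(145) = 180, σ(146) = 222, σ(147) = 228, σ(148) = 266, σ(149) = 150, σ(150) = 372, σ(151) = 152, σ(152) = 300, σ(153) = 234, σ(154) = 288, σ(155) = 192, σ(156) = 392, σ(157) = 158, σ(158) = 240, σ(159) = 216, σ(160) = 378, σ(161) = 192, σ(162) = 363, σ(163) = 164, σ(164) = 294, σ(165) = 288, σ(166) = 252, σ(167) = 168, σ(168) = 480, σ(169) = 183, σ(170) = 324, σ(171) = 260. Summing all 171 values: 24122. (Average order: Σ_{n ≤ x} σ(n) ~ (π²/12) x². For x = 171, (π²/12)·171² ≈ 24049.76.)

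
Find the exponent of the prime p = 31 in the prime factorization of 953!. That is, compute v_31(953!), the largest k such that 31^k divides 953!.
v_31(953!) = 30

Legendre's formula: v_p(n!) = Σ_{k ≥ 1} ⌊n / p^k⌋. For p = 31, n = 953, the terms are:
  ⌊953/31^1⌋ = ⌊953/31⌋ = 30
(the next term ⌊953/31^2⌋ = 0, terminating the sum). Summing: v_31(953!) = 30 = 30.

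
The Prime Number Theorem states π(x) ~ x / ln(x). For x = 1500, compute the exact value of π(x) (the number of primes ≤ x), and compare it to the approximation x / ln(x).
π(1500) = 239;  x/ln(x) ≈ 205.11;  relative error ≈ 14.18%.

Directly count primes up to 1500: π(1500) = 239. The PNT approximation gives 1500/ln(1500) ≈ 1500/7.31322 ≈ 205.11. Relative error (π(x) − x/ln(x)) / π(x) ≈ 14.18%; the approximation is known to undercount slightly (Li(x) is a better estimate).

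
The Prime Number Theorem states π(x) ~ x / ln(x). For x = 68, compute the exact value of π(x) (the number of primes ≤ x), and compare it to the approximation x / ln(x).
π(68) = 19;  x/ln(x) ≈ 16.12;  relative error ≈ 15.18%.

Directly count primes up to 68: π(68) = 19. The PNT approximation gives 68/ln(68) ≈ 68/4.21951 ≈ 16.12. Relative error (π(x) − x/ln(x)) / π(x) ≈ 15.18%; the approximation is known to undercount slightly (Li(x) is a better estimate).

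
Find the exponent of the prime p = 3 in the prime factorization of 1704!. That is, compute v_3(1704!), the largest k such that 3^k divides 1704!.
v_3(1704!) = 850

Legendre's formula: v_p(n!) = Σ_{k ≥ 1} ⌊n / p^k⌋. For p = 3, n = 1704, the terms are:
  ⌊1704/3^1⌋ = ⌊1704/3⌋ = 568
  ⌊1704/3^2⌋ = ⌊1704/9⌋ = 189
  ⌊1704/3^3⌋ = ⌊1704/27⌋ = 63
  ⌊1704/3^4⌋ = ⌊1704/81⌋ = 21
  ⌊1704/3^5⌋ = ⌊1704/243⌋ = 7
  ⌊1704/3^6⌋ = ⌊1704/729⌋ = 2
(the next term ⌊1704/3^7⌋ = 0, terminating the sum). Summing: v_3(1704!) = 568 + 189 + 63 + 21 + 7 + 2 = 850.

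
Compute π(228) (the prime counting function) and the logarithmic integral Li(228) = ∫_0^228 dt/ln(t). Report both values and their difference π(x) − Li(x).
π(228) = 49;  Li(228) ≈ 55.41;  π(x) − Li(x) ≈ -6.41.

Direct count of primes ≤ 228 gives π(228) = 49. Numerical evaluation of the logarithmic integral gives Li(228) ≈ 55.41. The difference π(x) − Li(x) ≈ -6.41 is typically negative for small/moderate x (Li(x) overestimates), though Littlewood's theorem shows this sign changes infinitely often.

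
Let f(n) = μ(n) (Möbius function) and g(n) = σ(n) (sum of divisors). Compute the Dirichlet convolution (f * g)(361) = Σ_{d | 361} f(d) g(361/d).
(μ * σ)(361) = 361

Divisors of 361: [1, 19, 361]. For each d | 361:
  d = 1: μ(1) · σ(361/1) = 1 · 381 = 381
  d = 19: μ(19) · σ(361/19) = -1 · 20 = -20
  d = 361: μ(361) · σ(361/361) = 0 · 1 = 0
Summing: (μ * σ)(361) = 381 + -20 + 0 = 361.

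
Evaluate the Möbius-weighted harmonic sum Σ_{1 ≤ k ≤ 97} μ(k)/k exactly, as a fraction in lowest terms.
Σ μ(k)/k = 11962644395524974654034383169459538/384261327324253070792183691221959345

Values of μ(k) for 1 ≤ k ≤ 97: μ(1) = 1, μ(2) = -1, μ(3) = -1, μ(5) = -1, μ(6) = 1, μ(7) = -1, μ(10) = 1, μ(11) = -1, μ(13) = -1, μ(14) = 1, μ(15) = 1, μ(17) = -1, μ(19) = -1, μ(21) = 1, μ(22) = 1, μ(23) = -1, μ(26) = 1, μ(29) = -1, μ(30) = -1, μ(31) = -1, μ(33) = 1, μ(34) = 1, μ(35) = 1, μ(37) = -1, μ(38) = 1, μ(39) = 1, μ(41) = -1, μ(42) = -1, μ(43) = -1, μ(46) = 1, μ(47) = -1, μ(51) = 1, μ(53) = -1, μ(55) = 1, μ(57) = 1, μ(58) = 1, μ(59) = -1, μ(61) = -1, μ(62) = 1, μ(65) = 1, μ(66) = -1, μ(67) = -1, μ(69) = 1, μ(70) = -1, μ(71) = -1, μ(73) = -1, μ(74) = 1, μ(77) = 1, μ(78) = -1, μ(79) = -1, μ(82) = 1, μ(83) = -1, μ(85) = 1, μ(86) = 1, μ(87) = 1, μ(89) = -1, μ(91) = 1, μ(93) = 1, μ(94) = 1, μ(95) = 1, μ(97) = -1, with μ = 0 on non-squarefree integers. Summing μ(k)/k for k where μ(k) ≠ 0 gives 11962644395524974654034383169459538/384261327324253070792183691221959345 ≈ 0.0311. (PNT ⟺ this sum → 0 as n → ∞.)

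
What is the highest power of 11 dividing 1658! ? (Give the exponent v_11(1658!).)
v_11(1658!) = 164

Legendre's formula: v_p(n!) = Σ_{k ≥ 1} ⌊n / p^k⌋. For p = 11, n = 1658, the terms are:
  ⌊1658/11^1⌋ = ⌊1658/11⌋ = 150
  ⌊1658/11^2⌋ = ⌊1658/121⌋ = 13
  ⌊1658/11^3⌋ = ⌊1658/1331⌋ = 1
(the next term ⌊1658/11^4⌋ = 0, terminating the sum). Summing: v_11(1658!) = 150 + 13 + 1 = 164.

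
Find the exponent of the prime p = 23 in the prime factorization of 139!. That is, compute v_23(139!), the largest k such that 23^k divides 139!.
v_23(139!) = 6

Legendre's formula: v_p(n!) = Σ_{k ≥ 1} ⌊n / p^k⌋. For p = 23, n = 139, the terms are:
  ⌊139/23^1⌋ = ⌊139/23⌋ = 6
(the next term ⌊139/23^2⌋ = 0, terminating the sum). Summing: v_23(139!) = 6 = 6.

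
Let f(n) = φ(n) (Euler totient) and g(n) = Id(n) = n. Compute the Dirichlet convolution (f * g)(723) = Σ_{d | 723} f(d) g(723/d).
(φ * Id)(723) = 2405

Divisors of 723: [1, 3, 241, 723]. For each d | 723:
  d = 1: φ(1) · Id(723/1) = 1 · 723 = 723
  d = 3: φ(3) · Id(723/3) = 2 · 241 = 482
  d = 241: φ(241) · Id(723/241) = 240 · 3 = 720
  d = 723: φ(723) · Id(723/723) = 480 · 1 = 480
Summing: (φ * Id)(723) = 723 + 482 + 720 + 480 = 2405.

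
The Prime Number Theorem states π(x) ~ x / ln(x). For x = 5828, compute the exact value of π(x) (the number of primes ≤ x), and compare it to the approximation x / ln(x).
π(5828) = 765;  x/ln(x) ≈ 672.17;  relative error ≈ 12.13%.

Directly count primes up to 5828: π(5828) = 765. The PNT approximation gives 5828/ln(5828) ≈ 5828/8.67043 ≈ 672.17. Relative error (π(x) − x/ln(x)) / π(x) ≈ 12.13%; the approximation is known to undercount slightly (Li(x) is a better estimate).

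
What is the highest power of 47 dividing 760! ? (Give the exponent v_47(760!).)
v_47(760!) = 16

Legendre's formula: v_p(n!) = Σ_{k ≥ 1} ⌊n / p^k⌋. For p = 47, n = 760, the terms are:
  ⌊760/47^1⌋ = ⌊760/47⌋ = 16
(the next term ⌊760/47^2⌋ = 0, terminating the sum). Summing: v_47(760!) = 16 = 16.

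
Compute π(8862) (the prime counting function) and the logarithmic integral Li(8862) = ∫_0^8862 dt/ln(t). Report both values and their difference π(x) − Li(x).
π(8862) = 1104;  Li(8862) ≈ 1121.78;  π(x) − Li(x) ≈ -17.78.

Direct count of primes ≤ 8862 gives π(8862) = 1104. Numerical evaluation of the logarithmic integral gives Li(8862) ≈ 1121.78. The difference π(x) − Li(x) ≈ -17.78 is typically negative for small/moderate x (Li(x) overestimates), though Littlewood's theorem shows this sign changes infinitely often.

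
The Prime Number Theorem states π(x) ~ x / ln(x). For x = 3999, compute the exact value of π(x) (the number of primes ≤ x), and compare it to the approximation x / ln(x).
π(3999) = 550;  x/ln(x) ≈ 482.17;  relative error ≈ 12.33%.

Directly count primes up to 3999: π(3999) = 550. The PNT approximation gives 3999/ln(3999) ≈ 3999/8.29380 ≈ 482.17. Relative error (π(x) − x/ln(x)) / π(x) ≈ 12.33%; the approximation is known to undercount slightly (Li(x) is a better estimate).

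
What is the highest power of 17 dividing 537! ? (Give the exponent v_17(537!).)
v_17(537!) = 32

Legendre's formula: v_p(n!) = Σ_{k ≥ 1} ⌊n / p^k⌋. For p = 17, n = 537, the terms are:
  ⌊537/17^1⌋ = ⌊537/17⌋ = 31
  ⌊537/17^2⌋ = ⌊537/289⌋ = 1
(the next term ⌊537/17^3⌋ = 0, terminating the sum). Summing: v_17(537!) = 31 + 1 = 32.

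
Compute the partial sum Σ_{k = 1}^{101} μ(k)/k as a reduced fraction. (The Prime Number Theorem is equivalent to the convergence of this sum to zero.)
Σ μ(k)/k = 823965756623769369265289008893453993/38810394059749560150010552813417893845

Values of μ(k) for 1 ≤ k ≤ 101: μ(1) = 1, μ(2) = -1, μ(3) = -1, μ(5) = -1, μ(6) = 1, μ(7) = -1, μ(10) = 1, μ(11) = -1, μ(13) = -1, μ(14) = 1, μ(15) = 1, μ(17) = -1, μ(19) = -1, μ(21) = 1, μ(22) = 1, μ(23) = -1, μ(26) = 1, μ(29) = -1, μ(30) = -1, μ(31) = -1, μ(33) = 1, μ(34) = 1, μ(35) = 1, μ(37) = -1, μ(38) = 1, μ(39) = 1, μ(41) = -1, μ(42) = -1, μ(43) = -1, μ(46) = 1, μ(47) = -1, μ(51) = 1, μ(53) = -1, μ(55) = 1, μ(57) = 1, μ(58) = 1, μ(59) = -1, μ(61) = -1, μ(62) = 1, μ(65) = 1, μ(66) = -1, μ(67) = -1, μ(69) = 1, μ(70) = -1, μ(71) = -1, μ(73) = -1, μ(74) = 1, μ(77) = 1, μ(78) = -1, μ(79) = -1, μ(82) = 1, μ(83) = -1, μ(85) = 1, μ(86) = 1, μ(87) = 1, μ(89) = -1, μ(91) = 1, μ(93) = 1, μ(94) = 1, μ(95) = 1, μ(97) = -1, μ(101) = -1, with μ = 0 on non-squarefree integers. Summing μ(k)/k for k where μ(k) ≠ 0 gives 823965756623769369265289008893453993/38810394059749560150010552813417893845 ≈ 0.0212. (PNT ⟺ this sum → 0 as n → ∞.)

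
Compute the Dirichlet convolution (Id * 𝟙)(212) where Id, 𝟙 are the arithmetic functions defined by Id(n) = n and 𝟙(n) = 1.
(Id * 𝟙)(212) = 378

Divisors of 212: [1, 2, 4, 53, 106, 212]. For each d | 212:
  d = 1: Id(1) · 𝟙(212/1) = 1 · 1 = 1
  d = 2: Id(2) · 𝟙(212/2) = 2 · 1 = 2
  d = 4: Id(4) · 𝟙(212/4) = 4 · 1 = 4
  d = 53: Id(53) · 𝟙(212/53) = 53 · 1 = 53
  d = 106: Id(106) · 𝟙(212/106) = 106 · 1 = 106
  d = 212: Id(212) · 𝟙(212/212) = 212 · 1 = 212
Summing: (Id * 𝟙)(212) = 1 + 2 + 4 + 53 + 106 + 212 = 378.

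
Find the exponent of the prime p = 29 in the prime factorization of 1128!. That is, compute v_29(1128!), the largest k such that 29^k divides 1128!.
v_29(1128!) = 39

Legendre's formula: v_p(n!) = Σ_{k ≥ 1} ⌊n / p^k⌋. For p = 29, n = 1128, the terms are:
  ⌊1128/29^1⌋ = ⌊1128/29⌋ = 38
  ⌊1128/29^2⌋ = ⌊1128/841⌋ = 1
(the next term ⌊1128/29^3⌋ = 0, terminating the sum). Summing: v_29(1128!) = 38 + 1 = 39.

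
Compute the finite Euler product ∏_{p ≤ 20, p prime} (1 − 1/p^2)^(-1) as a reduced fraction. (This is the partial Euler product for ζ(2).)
∏ = 14933966047/9172942848

The primes p ≤ 20 are [2, 3, 5, 7, 11, 13, 17, 19]. For each prime, (1 − 1/p^2)^(-1) = p^2 / (p^2 − 1). The product is (1 − 1/2^2)^(-1), (1 − 1/3^2)^(-1), (1 − 1/5^2)^(-1), (1 − 1/7^2)^(-1), (1 − 1/11^2)^(-1), (1 − 1/13^2)^(-1), (1 − 1/17^2)^(-1), (1 − 1/19^2)^(-1) = ∏ p^2 / (p^2 − 1) = 14933966047/9172942848.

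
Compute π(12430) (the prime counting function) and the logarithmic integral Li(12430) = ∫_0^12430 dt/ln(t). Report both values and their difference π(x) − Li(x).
π(12430) = 1483;  Li(12430) ≈ 1506.79;  π(x) − Li(x) ≈ -23.79.

Direct count of primes ≤ 12430 gives π(12430) = 1483. Numerical evaluation of the logarithmic integral gives Li(12430) ≈ 1506.79. The difference π(x) − Li(x) ≈ -23.79 is typically negative for small/moderate x (Li(x) overestimates), though Littlewood's theorem shows this sign changes infinitely often.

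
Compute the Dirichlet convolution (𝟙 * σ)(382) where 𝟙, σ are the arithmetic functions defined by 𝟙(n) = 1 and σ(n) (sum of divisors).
(𝟙 * σ)(382) = 772

Divisors of 382: [1, 2, 191, 382]. For each d | 382:
  d = 1: 𝟙(1) · σ(382/1) = 1 · 576 = 576
  d = 2: 𝟙(2) · σ(382/2) = 1 · 192 = 192
  d = 191: 𝟙(191) · σ(382/191) = 1 · 3 = 3
  d = 382: 𝟙(382) · σ(382/382) = 1 · 1 = 1
Summing: (𝟙 * σ)(382) = 576 + 192 + 3 + 1 = 772.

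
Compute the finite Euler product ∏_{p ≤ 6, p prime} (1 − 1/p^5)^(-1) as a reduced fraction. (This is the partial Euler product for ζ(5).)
∏ = 3037500/2929531

The primes p ≤ 6 are [2, 3, 5]. For each prime, (1 − 1/p^5)^(-1) = p^5 / (p^5 − 1). The product is (1 − 1/2^5)^(-1), (1 − 1/3^5)^(-1), (1 − 1/5^5)^(-1) = ∏ p^5 / (p^5 − 1) = 3037500/2929531.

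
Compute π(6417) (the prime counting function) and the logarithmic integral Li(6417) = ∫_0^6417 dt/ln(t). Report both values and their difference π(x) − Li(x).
π(6417) = 834;  Li(6417) ≈ 848.16;  π(x) − Li(x) ≈ -14.16.

Direct count of primes ≤ 6417 gives π(6417) = 834. Numerical evaluation of the logarithmic integral gives Li(6417) ≈ 848.16. The difference π(x) − Li(x) ≈ -14.16 is typically negative for small/moderate x (Li(x) overestimates), though Littlewood's theorem shows this sign changes infinitely often.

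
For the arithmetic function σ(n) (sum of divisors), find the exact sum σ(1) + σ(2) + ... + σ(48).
Σ_{n ≤ 48} σ(n) = 1930

Compute σ(n) for each 1 ≤ n ≤ 48: σ(1) = 1, σ(2) = 3, σ(3) = 4, σ(4) = 7, σ(5) = 6, σ(6) = 12, σ(7) = 8, σ(8) = 15, σ(9) = 13, σ(10) = 18, σ(11) = 12, σ(12) = 28, σ(13) = 14, σ(14) = 24, σ(15) = 24, σ(16) = 31, σ(17) = 18, σ(18) = 39, σ(19) = 20, σ(20) = 42, σ(21) = 32, σ(22) = 36, σ(23) = 24, σ(24) = 60, σ(25) = 31, σ(26) = 42, σ(27) = 40, σ(28) = 56, σ(29) = 30, σ(30) = 72, σ(31) = 32, σ(32) = 63, σ(33) = 48, σ(34) = 54, σ(35) = 48, σ(36) = 91, σ(37) = 38, σ(38) = 60, σ(39) = 56, σ(40) = 90, σ(41) = 42, σ(42) = 96, σ(43) = 44, σ(44) = 84, σ(45) = 78, σ(46) = 72, σ(47) = 48, σ(48) = 124. Summing all 48 values: 1930. (Average order: Σ_{n ≤ x} σ(n) ~ (π²/12) x². For x = 48, (π²/12)·48² ≈ 1894.96.)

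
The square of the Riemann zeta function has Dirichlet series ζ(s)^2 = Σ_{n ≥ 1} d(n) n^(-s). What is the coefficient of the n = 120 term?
d(120) = 16

ζ(s)^2 = (Σ 1/m^s)(Σ 1/k^s). The coefficient of 1/n^s in the product is the number of ordered pairs (m, k) with mk = n, which equals d(n). For n = 120, divisors are [1, 2, 3, 4, 5, 6, 8, 10, 12, 15, 20, 24, 30, 40, 60, 120], so d(120) = 16.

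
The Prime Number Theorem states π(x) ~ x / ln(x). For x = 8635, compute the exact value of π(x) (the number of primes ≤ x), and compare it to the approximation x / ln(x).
π(8635) = 1075;  x/ln(x) ≈ 952.71;  relative error ≈ 11.38%.

Directly count primes up to 8635: π(8635) = 1075. The PNT approximation gives 8635/ln(8635) ≈ 8635/9.06358 ≈ 952.71. Relative error (π(x) − x/ln(x)) / π(x) ≈ 11.38%; the approximation is known to undercount slightly (Li(x) is a better estimate).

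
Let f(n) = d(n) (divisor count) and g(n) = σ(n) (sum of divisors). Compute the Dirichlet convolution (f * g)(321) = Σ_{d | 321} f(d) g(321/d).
(d * σ)(321) = 660

Divisors of 321: [1, 3, 107, 321]. For each d | 321:
  d = 1: d(1) · σ(321/1) = 1 · 432 = 432
  d = 3: d(3) · σ(321/3) = 2 · 108 = 216
  d = 107: d(107) · σ(321/107) = 2 · 4 = 8
  d = 321: d(321) · σ(321/321) = 4 · 1 = 4
Summing: (d * σ)(321) = 432 + 216 + 8 + 4 = 660.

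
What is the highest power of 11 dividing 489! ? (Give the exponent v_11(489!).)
v_11(489!) = 48

Legendre's formula: v_p(n!) = Σ_{k ≥ 1} ⌊n / p^k⌋. For p = 11, n = 489, the terms are:
  ⌊489/11^1⌋ = ⌊489/11⌋ = 44
  ⌊489/11^2⌋ = ⌊489/121⌋ = 4
(the next term ⌊489/11^3⌋ = 0, terminating the sum). Summing: v_11(489!) = 44 + 4 = 48.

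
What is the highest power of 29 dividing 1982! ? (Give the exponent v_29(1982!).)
v_29(1982!) = 70

Legendre's formula: v_p(n!) = Σ_{k ≥ 1} ⌊n / p^k⌋. For p = 29, n = 1982, the terms are:
  ⌊1982/29^1⌋ = ⌊1982/29⌋ = 68
  ⌊1982/29^2⌋ = ⌊1982/841⌋ = 2
(the next term ⌊1982/29^3⌋ = 0, terminating the sum). Summing: v_29(1982!) = 68 + 2 = 70.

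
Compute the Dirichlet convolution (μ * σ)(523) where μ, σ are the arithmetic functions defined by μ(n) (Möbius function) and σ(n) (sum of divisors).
(μ * σ)(523) = 523

Divisors of 523: [1, 523]. For each d | 523:
  d = 1: μ(1) · σ(523/1) = 1 · 524 = 524
  d = 523: μ(523) · σ(523/523) = -1 · 1 = -1
Summing: (μ * σ)(523) = 524 + -1 = 523.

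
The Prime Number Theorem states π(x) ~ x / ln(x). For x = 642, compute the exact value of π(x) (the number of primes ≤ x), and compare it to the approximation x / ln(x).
π(642) = 116;  x/ln(x) ≈ 99.31;  relative error ≈ 14.39%.

Directly count primes up to 642: π(642) = 116. The PNT approximation gives 642/ln(642) ≈ 642/6.46459 ≈ 99.31. Relative error (π(x) − x/ln(x)) / π(x) ≈ 14.39%; the approximation is known to undercount slightly (Li(x) is a better estimate).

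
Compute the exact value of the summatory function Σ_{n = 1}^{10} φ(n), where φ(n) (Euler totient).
Σ_{n ≤ 10} φ(n) = 32

Compute φ(n) for each 1 ≤ n ≤ 10: φ(1) = 1, φ(2) = 1, φ(3) = 2, φ(4) = 2, φ(5) = 4, φ(6) = 2, φ(7) = 6, φ(8) = 4, φ(9) = 6, φ(10) = 4. Summing all 10 values: 32. (Average order: Σ_{n ≤ x} φ(n) ~ (3/π²) x². For x = 10, (3/π²)·10² ≈ 30.40.)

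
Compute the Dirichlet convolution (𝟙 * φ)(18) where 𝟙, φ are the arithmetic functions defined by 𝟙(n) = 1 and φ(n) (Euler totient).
(𝟙 * φ)(18) = 18

Divisors of 18: [1, 2, 3, 6, 9, 18]. For each d | 18:
  d = 1: 𝟙(1) · φ(18/1) = 1 · 6 = 6
  d = 2: 𝟙(2) · φ(18/2) = 1 · 6 = 6
  d = 3: 𝟙(3) · φ(18/3) = 1 · 2 = 2
  d = 6: 𝟙(6) · φ(18/6) = 1 · 2 = 2
  d = 9: 𝟙(9) · φ(18/9) = 1 · 1 = 1
  d = 18: 𝟙(18) · φ(18/18) = 1 · 1 = 1
Summing: (𝟙 * φ)(18) = 6 + 6 + 2 + 2 + 1 + 1 = 18.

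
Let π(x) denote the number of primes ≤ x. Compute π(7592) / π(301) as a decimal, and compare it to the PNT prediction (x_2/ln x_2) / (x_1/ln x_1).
π(7592)/π(301) = 965/62 ≈ 15.5645;  PNT prediction ≈ 16.1109.

π(301) = 62 and π(7592) = 965, so π(7592)/π(301) ≈ 15.5645. The PNT-predicted ratio is (7592/ln(7592)) / (301/ln(301)) ≈ 16.1109. The two agree to within a few percent, as expected.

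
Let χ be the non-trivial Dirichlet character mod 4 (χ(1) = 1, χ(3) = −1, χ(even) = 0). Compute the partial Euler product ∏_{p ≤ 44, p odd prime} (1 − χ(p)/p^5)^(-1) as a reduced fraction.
∏ = 32740559305695385712389870979185370874149053476477367448414215/32866839245274949258617282425703153368289421339680491851218944

The odd primes p ≤ 44 are [3, 5, 7, 11, 13, 17, 19, 23, 29, 31, 37, 41, 43]. For each, χ(p) = 1 if p ≡ 1 mod 4, χ(p) = −1 if p ≡ 3 mod 4. Taking (1 − χ(p)/p^5)^(-1) = p^5/(p^5 − χ(p)): (1 − (-1)/3^5)^(-1) · (1 − (1)/5^5)^(-1) · (1 − (-1)/7^5)^(-1) · (1 − (-1)/11^5)^(-1) · (1 − (1)/13^5)^(-1) · (1 − (1)/17^5)^(-1) · (1 − (-1)/19^5)^(-1) · (1 − (-1)/23^5)^(-1) · (1 − (1)/29^5)^(-1) · (1 − (-1)/31^5)^(-1) · (1 − (1)/37^5)^(-1) · (1 − (1)/41^5)^(-1) · (1 − (-1)/43^5)^(-1) = 32740559305695385712389870979185370874149053476477367448414215/32866839245274949258617282425703153368289421339680491851218944.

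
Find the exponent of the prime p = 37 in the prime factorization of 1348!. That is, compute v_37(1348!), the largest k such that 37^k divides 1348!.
v_37(1348!) = 36

Legendre's formula: v_p(n!) = Σ_{k ≥ 1} ⌊n / p^k⌋. For p = 37, n = 1348, the terms are:
  ⌊1348/37^1⌋ = ⌊1348/37⌋ = 36
(the next term ⌊1348/37^2⌋ = 0, terminating the sum). Summing: v_37(1348!) = 36 = 36.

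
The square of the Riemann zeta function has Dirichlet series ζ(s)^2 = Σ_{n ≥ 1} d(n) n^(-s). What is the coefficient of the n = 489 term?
d(489) = 4

ζ(s)^2 = (Σ 1/m^s)(Σ 1/k^s). The coefficient of 1/n^s in the product is the number of ordered pairs (m, k) with mk = n, which equals d(n). For n = 489, divisors are [1, 3, 163, 489], so d(489) = 4.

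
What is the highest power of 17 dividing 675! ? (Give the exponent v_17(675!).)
v_17(675!) = 41

Legendre's formula: v_p(n!) = Σ_{k ≥ 1} ⌊n / p^k⌋. For p = 17, n = 675, the terms are:
  ⌊675/17^1⌋ = ⌊675/17⌋ = 39
  ⌊675/17^2⌋ = ⌊675/289⌋ = 2
(the next term ⌊675/17^3⌋ = 0, terminating the sum). Summing: v_17(675!) = 39 + 2 = 41.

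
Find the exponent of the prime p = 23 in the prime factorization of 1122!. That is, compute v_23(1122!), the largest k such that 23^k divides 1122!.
v_23(1122!) = 50

Legendre's formula: v_p(n!) = Σ_{k ≥ 1} ⌊n / p^k⌋. For p = 23, n = 1122, the terms are:
  ⌊1122/23^1⌋ = ⌊1122/23⌋ = 48
  ⌊1122/23^2⌋ = ⌊1122/529⌋ = 2
(the next term ⌊1122/23^3⌋ = 0, terminating the sum). Summing: v_23(1122!) = 48 + 2 = 50.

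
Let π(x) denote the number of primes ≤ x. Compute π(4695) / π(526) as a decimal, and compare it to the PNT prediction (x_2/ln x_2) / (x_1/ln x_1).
π(4695)/π(526) = 634/99 ≈ 6.4040;  PNT prediction ≈ 6.6148.

π(526) = 99 and π(4695) = 634, so π(4695)/π(526) ≈ 6.4040. The PNT-predicted ratio is (4695/ln(4695)) / (526/ln(526)) ≈ 6.6148. The two agree to within a few percent, as expected.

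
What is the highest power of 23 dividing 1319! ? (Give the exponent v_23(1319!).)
v_23(1319!) = 59

Legendre's formula: v_p(n!) = Σ_{k ≥ 1} ⌊n / p^k⌋. For p = 23, n = 1319, the terms are:
  ⌊1319/23^1⌋ = ⌊1319/23⌋ = 57
  ⌊1319/23^2⌋ = ⌊1319/529⌋ = 2
(the next term ⌊1319/23^3⌋ = 0, terminating the sum). Summing: v_23(1319!) = 57 + 2 = 59.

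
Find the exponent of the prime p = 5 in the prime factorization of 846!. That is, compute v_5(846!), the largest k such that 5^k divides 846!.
v_5(846!) = 209

Legendre's formula: v_p(n!) = Σ_{k ≥ 1} ⌊n / p^k⌋. For p = 5, n = 846, the terms are:
  ⌊846/5^1⌋ = ⌊846/5⌋ = 169
  ⌊846/5^2⌋ = ⌊846/25⌋ = 33
  ⌊846/5^3⌋ = ⌊846/125⌋ = 6
  ⌊846/5^4⌋ = ⌊846/625⌋ = 1
(the next term ⌊846/5^5⌋ = 0, terminating the sum). Summing: v_5(846!) = 169 + 33 + 6 + 1 = 209.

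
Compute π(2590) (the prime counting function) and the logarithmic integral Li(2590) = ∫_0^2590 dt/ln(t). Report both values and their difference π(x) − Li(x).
π(2590) = 376;  Li(2590) ≈ 391.09;  π(x) − Li(x) ≈ -15.09.

Direct count of primes ≤ 2590 gives π(2590) = 376. Numerical evaluation of the logarithmic integral gives Li(2590) ≈ 391.09. The difference π(x) − Li(x) ≈ -15.09 is typically negative for small/moderate x (Li(x) overestimates), though Littlewood's theorem shows this sign changes infinitely often.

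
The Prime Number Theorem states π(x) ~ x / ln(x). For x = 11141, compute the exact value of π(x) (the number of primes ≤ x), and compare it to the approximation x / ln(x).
π(11141) = 1349;  x/ln(x) ≈ 1195.59;  relative error ≈ 11.37%.

Directly count primes up to 11141: π(11141) = 1349. The PNT approximation gives 11141/ln(11141) ≈ 11141/9.31839 ≈ 1195.59. Relative error (π(x) − x/ln(x)) / π(x) ≈ 11.37%; the approximation is known to undercount slightly (Li(x) is a better estimate).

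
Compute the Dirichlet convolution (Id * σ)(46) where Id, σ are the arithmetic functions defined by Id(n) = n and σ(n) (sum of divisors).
(Id * σ)(46) = 235

Divisors of 46: [1, 2, 23, 46]. For each d | 46:
  d = 1: Id(1) · σ(46/1) = 1 · 72 = 72
  d = 2: Id(2) · σ(46/2) = 2 · 24 = 48
  d = 23: Id(23) · σ(46/23) = 23 · 3 = 69
  d = 46: Id(46) · σ(46/46) = 46 · 1 = 46
Summing: (Id * σ)(46) = 72 + 48 + 69 + 46 = 235.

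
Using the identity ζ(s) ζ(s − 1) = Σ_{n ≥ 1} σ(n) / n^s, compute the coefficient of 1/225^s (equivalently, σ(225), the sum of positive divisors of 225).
σ(225) = 403

In the product (Σ m^0/m^s)(Σ k / k^s) = Σ (Σ_{d | n} d) / n^s, the coefficient of 1/n^s is σ(n) = Σ_{d | n} d. For n = 225, divisors are [1, 3, 5, 9, 15, 25, 45, 75, 225]; summing: σ(225) = 403.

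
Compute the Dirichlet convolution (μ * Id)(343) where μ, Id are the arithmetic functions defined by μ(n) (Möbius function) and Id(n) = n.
(μ * Id)(343) = 294

Divisors of 343: [1, 7, 49, 343]. For each d | 343:
  d = 1: μ(1) · Id(343/1) = 1 · 343 = 343
  d = 7: μ(7) · Id(343/7) = -1 · 49 = -49
  d = 49: μ(49) · Id(343/49) = 0 · 7 = 0
  d = 343: μ(343) · Id(343/343) = 0 · 1 = 0
Summing: (μ * Id)(343) = 343 + -49 + 0 + 0 = 294.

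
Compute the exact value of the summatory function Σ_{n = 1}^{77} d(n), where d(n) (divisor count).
Σ_{n ≤ 77} d(n) = 348

Compute d(n) for each 1 ≤ n ≤ 77: d(1) = 1, d(2) = 2, d(3) = 2, d(4) = 3, d(5) = 2, d(6) = 4, d(7) = 2, d(8) = 4, d(9) = 3, d(10) = 4, d(11) = 2, d(12) = 6, d(13) = 2, d(14) = 4, d(15) = 4, d(16) = 5, d(17) = 2, d(18) = 6, d(19) = 2, d(20) = 6, d(21) = 4, d(22) = 4, d(23) = 2, d(24) = 8, d(25) = 3, d(26) = 4, d(27) = 4, d(28) = 6, d(29) = 2, d(30) = 8, d(31) = 2, d(32) = 6, d(33) = 4, d(34) = 4, d(35) = 4, d(36) = 9, d(37) = 2, d(38) = 4, d(39) = 4, d(40) = 8, d(41) = 2, d(42) = 8, d(43) = 2, d(44) = 6, d(45) = 6, d(46) = 4, d(47) = 2, d(48) = 10, d(49) = 3, d(50) = 6, d(51) = 4, d(52) = 6, d(53) = 2, d(54) = 8, d(55) = 4, d(56) = 8, d(57) = 4, d(58) = 4, d(59) = 2, d(60) = 12, d(61) = 2, d(62) = 4, d(63) = 6, d(64) = 7, d(65) = 4, d(66) = 8, d(67) = 2, d(68) = 6, d(69) = 4, d(70) = 8, d(71) = 2, d(72) = 12, d(73) = 2, d(74) = 4, d(75) = 6, d(76) = 6, d(77) = 4. Summing all 77 values: 348. (Dirichlet's divisor formula: Σ_{n ≤ x} d(n) = x ln(x) + (2γ − 1) x + O(√x). For x = 77, the asymptotic estimate is ≈ 346.36.)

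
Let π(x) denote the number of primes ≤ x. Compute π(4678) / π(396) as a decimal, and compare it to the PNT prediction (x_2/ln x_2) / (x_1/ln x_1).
π(4678)/π(396) = 632/77 ≈ 8.2078;  PNT prediction ≈ 8.3614.

π(396) = 77 and π(4678) = 632, so π(4678)/π(396) ≈ 8.2078. The PNT-predicted ratio is (4678/ln(4678)) / (396/ln(396)) ≈ 8.3614. The two agree to within a few percent, as expected.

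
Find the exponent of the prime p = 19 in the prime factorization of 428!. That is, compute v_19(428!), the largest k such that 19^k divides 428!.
v_19(428!) = 23

Legendre's formula: v_p(n!) = Σ_{k ≥ 1} ⌊n / p^k⌋. For p = 19, n = 428, the terms are:
  ⌊428/19^1⌋ = ⌊428/19⌋ = 22
  ⌊428/19^2⌋ = ⌊428/361⌋ = 1
(the next term ⌊428/19^3⌋ = 0, terminating the sum). Summing: v_19(428!) = 22 + 1 = 23.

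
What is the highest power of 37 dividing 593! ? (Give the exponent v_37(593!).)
v_37(593!) = 16

Legendre's formula: v_p(n!) = Σ_{k ≥ 1} ⌊n / p^k⌋. For p = 37, n = 593, the terms are:
  ⌊593/37^1⌋ = ⌊593/37⌋ = 16
(the next term ⌊593/37^2⌋ = 0, terminating the sum). Summing: v_37(593!) = 16 = 16.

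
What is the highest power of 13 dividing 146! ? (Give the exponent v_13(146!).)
v_13(146!) = 11

Legendre's formula: v_p(n!) = Σ_{k ≥ 1} ⌊n / p^k⌋. For p = 13, n = 146, the terms are:
  ⌊146/13^1⌋ = ⌊146/13⌋ = 11
(the next term ⌊146/13^2⌋ = 0, terminating the sum). Summing: v_13(146!) = 11 = 11.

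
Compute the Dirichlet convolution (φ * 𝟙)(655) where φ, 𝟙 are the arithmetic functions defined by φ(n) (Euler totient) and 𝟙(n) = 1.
(φ * 𝟙)(655) = 655

Divisors of 655: [1, 5, 131, 655]. For each d | 655:
  d = 1: φ(1) · 𝟙(655/1) = 1 · 1 = 1
  d = 5: φ(5) · 𝟙(655/5) = 4 · 1 = 4
  d = 131: φ(131) · 𝟙(655/131) = 130 · 1 = 130
  d = 655: φ(655) · 𝟙(655/655) = 520 · 1 = 520
Summing: (φ * 𝟙)(655) = 1 + 4 + 130 + 520 = 655.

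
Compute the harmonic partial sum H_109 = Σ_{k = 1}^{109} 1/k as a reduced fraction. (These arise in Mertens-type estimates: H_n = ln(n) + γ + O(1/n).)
H_109 = 8921300974621008344560891131674592385138744074343/1691837260754386654006214227002266112914383247040

Direct summation: H_109 = 1 + 1/2 + ... + 1/109. The least common denominator is lcm(1, ..., 109) = 8459186303771933270031071135011330564571916235200; over this denominator the numerator is 8459186303771933270031071135011330564571916235200 + 4229593151885966635015535567505665282285958117600 + 2819728767923977756677023711670443521523972078400 + 2114796575942983317507767783752832641142979058800 + 1691837260754386654006214227002266112914383247040 + 1409864383961988878338511855835221760761986039200 + 1208455186253133324290153019287332937795988033600 + 1057398287971491658753883891876416320571489529400 + 939909589307992585559007903890147840507990692800 + 845918630377193327003107113501133056457191623520 + 769016936706539388184642830455575505870174203200 + 704932191980994439169255927917610880380993019600 + 650706638751687174617774702693179274197839710400 + 604227593126566662145076509643666468897994016800 + 563945753584795551335404742334088704304794415680 + 528699143985745829376941945938208160285744764700 + 497599194339525486472415949118313562621877425600 + 469954794653996292779503951945073920253995346400 + 445220331777470172106898480790070029714311380800 + 422959315188596663501553556750566528228595811760 + 402818395417711108096717673095777645931996011200 + 384508468353269694092321415227787752935087101600 + 367790708859649272610046571087449154981387662400 + 352466095990497219584627963958805440190496509800 + 338367452150877330801242845400453222582876649408 + 325353319375843587308887351346589637098919855200 + 313303196435997528519669301296715946835996897600 + 302113796563283331072538254821833234448997008400 + 291696079440411492070036935690045881536962628800 + 281972876792397775667702371167044352152397207840 + 272876977541030105484873262419720340792642459200 + 264349571992872914688470972969104080142872382350 + 256338978902179796061547610151858501956724734400 + 248799597169762743236207974559156781310938712800 + 241691037250626664858030603857466587559197606720 + 234977397326998146389751975972536960126997673200 + 228626656858700899190028949594900826069511249600 + 222610165888735086053449240395035014857155690400 + 216902212917229058205924900897726424732613236800 + 211479657594298331750776778375283264114297905880 + 206321617165169104147099295975886111331022347200 + 201409197708855554048358836547888822965998005600 + 196725262878417052791420258953751873594695726400 + 192254234176634847046160707613893876467543550800 + 187981917861598517111801580778029568101598138560 + 183895354429824636305023285543724577490693831200 + 179982687314296452553852577340666607756849281600 + 176233047995248609792313981979402720095248254900 + 172636455179019046327164717041047562542284004800 + 169183726075438665400621422700226611291438324704 + 165866398113175162157471983039437854207292475200 + 162676659687921793654443675673294818549459927600 + 159607288750413835283605115754930765369281438400 + 156651598217998764259834650648357973417998448800 + 153803387341307877636928566091115101174034840640 + 151056898281641665536269127410916617224498504200 + 148406777259156724035632826930023343238103793600 + 145848039720205746035018467845022940768481314400 + 143376039046981919831035103983242890924947732800 + 140986438396198887833851185583522176076198603920 + 138675185307736610984115920246087386304457643200 + 136438488770515052742436631209860170396321229600 + 134272798472570369365572557698592548643998670400 + 132174785996436457344235486484552040071436191175 + 130141327750337434923554940538635854839567942080 + 128169489451089898030773805075929250978362367200 + 126256511996596018955687628880766127829431585600 + 124399798584881371618103987279578390655469356400 + 122596902953216424203348857029149718327129220800 + 120845518625313332429015301928733293779598803360 + 119143469067210327746916494859314514993970651200 + 117488698663499073194875987986268480063498836600 + 115879264435231962603165358013853843350300222400 + 114313328429350449595014474797450413034755624800 + 112789150716959110267080948466817740860958883136 + 111305082944367543026724620197517507428577845200 + 109859562386648484026377547207939357981453457600 + 108451106458614529102962450448863212366306618400 + 107078307642682699620646470063434564108505268800 + 105739828797149165875388389187641632057148952940 + 104434398811999176173223100432238648945332299200 + 103160808582584552073549647987943055665511173600 + 101917907274360641807603266686883500777974894400 + 100704598854427777024179418273944411482999002800 + 99519838867905097294483189823662712524375485120 + 98362631439208526395710129476875936797347863200 + 97232026480137164023345645230015293845654209600 + 96127117088317423523080353806946938233771775400 + 95047037121032958090236754325970006343504676800 + 93990958930799258555900790389014784050799069280 + 92958091250241024945396386099025610599691387200 + 91947677214912318152511642771862288745346915600 + 90958992513676701828291087473240113597547486400 + 89991343657148226276926288670333303878424640800 + 89044066355494034421379696158014005942862276160 + 88116523997624304896156990989701360047624127450 + 87208106224452920309598671494962170768782641600 + 86318227589509523163582358520523781271142002400 + 85446326300726598687182536717286167318908244800 + 84591863037719332700310711350113305645719162352 + 83754319839326071980505654802092381827444715200 + 82933199056587581078735991519718927103646237600 + 82128022366717798738165739174867287034678798400 + 81338329843960896827221837836647409274729963800 + 80563679083542221619343534619155529186399202240 + 79803644375206917641802557877465382684640719200 + 79057815923102180093748328364591874435251553600 + 78325799108999382129917325324178986708999224400 + 77607213796072782293863037935883766647448772800 = 44606504873105041722804455658372961925693720371715, so H_109 = 44606504873105041722804455658372961925693720371715/8459186303771933270031071135011330564571916235200; reducing by gcd(44606504873105041722804455658372961925693720371715, 8459186303771933270031071135011330564571916235200) = 5 gives 8921300974621008344560891131674592385138744074343/1691837260754386654006214227002266112914383247040 ≈ 5.27314. (The PNT-adjacent estimate ln(109) + γ ≈ 5.26856 matches within O(1/n).)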